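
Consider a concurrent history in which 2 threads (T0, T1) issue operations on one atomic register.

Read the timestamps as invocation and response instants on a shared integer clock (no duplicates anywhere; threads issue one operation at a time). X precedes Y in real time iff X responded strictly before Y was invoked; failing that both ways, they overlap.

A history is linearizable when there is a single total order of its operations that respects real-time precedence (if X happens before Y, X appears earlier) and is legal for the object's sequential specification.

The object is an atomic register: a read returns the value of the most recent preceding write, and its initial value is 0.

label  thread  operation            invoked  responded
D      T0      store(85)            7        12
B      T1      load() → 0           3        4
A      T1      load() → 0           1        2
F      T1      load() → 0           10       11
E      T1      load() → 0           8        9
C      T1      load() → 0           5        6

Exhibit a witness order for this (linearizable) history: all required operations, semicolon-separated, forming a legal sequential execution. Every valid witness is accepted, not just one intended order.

after step 1 (A load() → 0): value 0
after step 2 (B load() → 0): value 0
after step 3 (C load() → 0): value 0
after step 4 (E load() → 0): value 0
after step 5 (F load() → 0): value 0
after step 6 (D store(85)): value 85

A; B; C; E; F; D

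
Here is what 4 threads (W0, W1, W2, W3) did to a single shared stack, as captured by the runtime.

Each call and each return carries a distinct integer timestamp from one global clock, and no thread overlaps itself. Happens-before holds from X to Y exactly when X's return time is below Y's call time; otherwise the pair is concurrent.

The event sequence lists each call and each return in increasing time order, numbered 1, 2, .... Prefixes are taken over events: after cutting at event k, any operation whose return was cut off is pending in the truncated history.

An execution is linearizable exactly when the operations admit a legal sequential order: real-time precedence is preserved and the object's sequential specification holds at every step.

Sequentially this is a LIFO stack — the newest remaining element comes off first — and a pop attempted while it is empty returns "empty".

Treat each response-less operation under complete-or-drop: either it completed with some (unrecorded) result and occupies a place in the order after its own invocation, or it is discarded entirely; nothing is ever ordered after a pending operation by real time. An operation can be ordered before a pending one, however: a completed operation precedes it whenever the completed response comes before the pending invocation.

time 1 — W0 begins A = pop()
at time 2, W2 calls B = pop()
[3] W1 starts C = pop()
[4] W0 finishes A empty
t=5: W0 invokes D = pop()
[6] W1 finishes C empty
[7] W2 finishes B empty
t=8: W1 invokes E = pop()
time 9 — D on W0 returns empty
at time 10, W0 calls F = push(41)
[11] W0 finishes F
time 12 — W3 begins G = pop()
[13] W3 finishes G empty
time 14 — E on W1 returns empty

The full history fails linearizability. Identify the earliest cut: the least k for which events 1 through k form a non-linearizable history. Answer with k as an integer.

14

events 1..13 are linearizable; a witness order is A, B, C, D, F, E, G:
step 1: A pop() → empty — stack <>
step 2: B pop() → empty — stack <>
step 3: C pop() → empty — stack <>
step 4: D pop() → empty — stack <>
step 5: F push(41) — stack <41>
step 6: E pop() (pending, included) — stack <>
step 7: G pop() → empty — stack <>
include event 14 — E responding at 14 — and every candidate order breaks
one such order, A, B, C, D, E, F, G, breaks at step 7 where G pop() → empty is illegal
one such order, A, B, C, D, F, E, G, breaks at step 6 where E pop() → empty is illegal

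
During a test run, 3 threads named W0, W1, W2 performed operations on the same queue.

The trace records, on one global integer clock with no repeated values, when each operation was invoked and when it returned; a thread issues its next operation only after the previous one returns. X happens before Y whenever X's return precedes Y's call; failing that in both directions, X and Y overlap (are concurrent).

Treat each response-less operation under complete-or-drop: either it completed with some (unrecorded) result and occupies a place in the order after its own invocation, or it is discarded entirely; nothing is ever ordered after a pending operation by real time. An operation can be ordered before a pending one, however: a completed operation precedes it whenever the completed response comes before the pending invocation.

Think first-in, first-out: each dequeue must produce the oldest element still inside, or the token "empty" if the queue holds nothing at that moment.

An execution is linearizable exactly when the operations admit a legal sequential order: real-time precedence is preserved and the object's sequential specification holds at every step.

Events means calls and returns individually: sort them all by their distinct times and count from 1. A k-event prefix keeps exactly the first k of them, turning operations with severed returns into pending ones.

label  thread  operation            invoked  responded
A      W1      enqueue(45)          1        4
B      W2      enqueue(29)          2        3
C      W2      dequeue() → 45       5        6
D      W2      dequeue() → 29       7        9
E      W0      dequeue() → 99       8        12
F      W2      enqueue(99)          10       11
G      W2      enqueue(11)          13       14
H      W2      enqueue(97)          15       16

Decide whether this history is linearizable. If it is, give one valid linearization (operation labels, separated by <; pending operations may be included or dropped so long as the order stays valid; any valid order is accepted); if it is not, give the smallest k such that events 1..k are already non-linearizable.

linearizable — witness: A < B < C < D < F < E < G < H

1. A enqueue(45), leaving queue <45>
2. B enqueue(29), leaving queue <45,29>
3. C dequeue() → 45, leaving queue <29>
4. D dequeue() → 29, leaving queue <>
5. F enqueue(99), leaving queue <99>
6. E dequeue() → 99, leaving queue <>
7. G enqueue(11), leaving queue <11>
8. H enqueue(97), leaving queue <11,97>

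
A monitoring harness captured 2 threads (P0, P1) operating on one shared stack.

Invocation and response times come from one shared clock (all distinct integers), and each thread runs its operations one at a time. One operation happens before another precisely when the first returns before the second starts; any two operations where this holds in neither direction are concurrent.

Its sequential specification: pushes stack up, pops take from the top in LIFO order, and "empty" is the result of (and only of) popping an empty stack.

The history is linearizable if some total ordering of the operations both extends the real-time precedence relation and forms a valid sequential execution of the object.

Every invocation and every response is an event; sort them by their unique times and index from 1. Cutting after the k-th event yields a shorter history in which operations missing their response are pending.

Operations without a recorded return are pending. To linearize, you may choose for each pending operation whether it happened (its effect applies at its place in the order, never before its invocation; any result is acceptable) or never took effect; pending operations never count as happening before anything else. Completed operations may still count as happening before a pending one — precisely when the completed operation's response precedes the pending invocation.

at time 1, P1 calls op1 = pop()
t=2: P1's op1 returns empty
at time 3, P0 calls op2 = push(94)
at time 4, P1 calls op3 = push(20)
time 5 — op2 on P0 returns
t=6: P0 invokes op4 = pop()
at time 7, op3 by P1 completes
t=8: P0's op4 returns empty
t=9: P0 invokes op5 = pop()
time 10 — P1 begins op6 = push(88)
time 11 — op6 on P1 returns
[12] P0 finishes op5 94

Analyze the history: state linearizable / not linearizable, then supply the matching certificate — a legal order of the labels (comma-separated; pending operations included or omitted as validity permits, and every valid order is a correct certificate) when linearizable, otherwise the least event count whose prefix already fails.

not linearizable — minimal violating prefix: 8 events

cut after 7 events: linearizable; cut after 8 events (op4 responds, time 8): not linearizable
3 orders of the 4 completed stack ops respect real time; none is legal
e.g. op1, op2, op3, op4: illegal at step 4, since op4 pop() → empty cannot apply there
e.g. op1, op2, op4, op3: illegal at step 3, since op4 pop() → empty cannot apply there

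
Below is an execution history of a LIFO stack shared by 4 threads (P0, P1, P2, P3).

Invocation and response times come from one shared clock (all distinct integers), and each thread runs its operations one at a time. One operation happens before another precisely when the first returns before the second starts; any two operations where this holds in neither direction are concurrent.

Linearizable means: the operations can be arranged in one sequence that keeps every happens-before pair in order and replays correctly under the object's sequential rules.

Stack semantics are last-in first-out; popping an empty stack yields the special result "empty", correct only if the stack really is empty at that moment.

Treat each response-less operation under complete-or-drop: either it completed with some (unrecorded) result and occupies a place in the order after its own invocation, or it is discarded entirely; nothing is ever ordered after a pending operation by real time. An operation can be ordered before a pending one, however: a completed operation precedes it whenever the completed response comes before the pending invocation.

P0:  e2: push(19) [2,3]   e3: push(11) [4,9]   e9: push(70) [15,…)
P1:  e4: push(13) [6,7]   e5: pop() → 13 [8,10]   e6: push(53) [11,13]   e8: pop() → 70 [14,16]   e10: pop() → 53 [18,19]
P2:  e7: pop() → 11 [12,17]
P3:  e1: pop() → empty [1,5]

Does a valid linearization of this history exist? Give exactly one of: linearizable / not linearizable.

linearizable

witness order: e1, e2, e3, e4, e5, e7, e6, e9, e8, e10
after step 1 (e1 pop() → empty): stack <>
after step 2 (e2 push(19)): stack <19>
after step 3 (e3 push(11)): stack <19,11>
after step 4 (e4 push(13)): stack <19,11,13>
after step 5 (e5 pop() → 13): stack <19,11>
after step 6 (e7 pop() → 11): stack <19>
after step 7 (e6 push(53)): stack <19,53>
after step 8 (e9 push(70) (pending, included)): stack <19,53,70>
after step 9 (e8 pop() → 70): stack <19,53>
after step 10 (e10 pop() → 53): stack <19>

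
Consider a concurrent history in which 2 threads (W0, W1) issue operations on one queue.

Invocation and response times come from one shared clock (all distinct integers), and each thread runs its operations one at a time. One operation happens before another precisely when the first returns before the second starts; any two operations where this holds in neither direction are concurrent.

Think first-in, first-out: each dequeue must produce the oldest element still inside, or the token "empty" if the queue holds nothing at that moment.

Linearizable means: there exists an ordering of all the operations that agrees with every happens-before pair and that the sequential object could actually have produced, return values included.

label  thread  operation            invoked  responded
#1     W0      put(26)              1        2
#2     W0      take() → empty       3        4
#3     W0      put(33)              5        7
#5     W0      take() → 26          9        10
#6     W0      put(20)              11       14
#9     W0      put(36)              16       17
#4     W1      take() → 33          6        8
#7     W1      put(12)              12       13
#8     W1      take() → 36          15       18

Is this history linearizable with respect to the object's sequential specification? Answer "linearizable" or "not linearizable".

not linearizable

the violation lands at event 4, #2's response at time 4: events 1..3 linearize, events 1..4 do not
one real-time candidate order over the 2 completed operations — the queue replay rejects it
sample order #1, #2 stalls at step 2 — #2 take() → empty has no legal effect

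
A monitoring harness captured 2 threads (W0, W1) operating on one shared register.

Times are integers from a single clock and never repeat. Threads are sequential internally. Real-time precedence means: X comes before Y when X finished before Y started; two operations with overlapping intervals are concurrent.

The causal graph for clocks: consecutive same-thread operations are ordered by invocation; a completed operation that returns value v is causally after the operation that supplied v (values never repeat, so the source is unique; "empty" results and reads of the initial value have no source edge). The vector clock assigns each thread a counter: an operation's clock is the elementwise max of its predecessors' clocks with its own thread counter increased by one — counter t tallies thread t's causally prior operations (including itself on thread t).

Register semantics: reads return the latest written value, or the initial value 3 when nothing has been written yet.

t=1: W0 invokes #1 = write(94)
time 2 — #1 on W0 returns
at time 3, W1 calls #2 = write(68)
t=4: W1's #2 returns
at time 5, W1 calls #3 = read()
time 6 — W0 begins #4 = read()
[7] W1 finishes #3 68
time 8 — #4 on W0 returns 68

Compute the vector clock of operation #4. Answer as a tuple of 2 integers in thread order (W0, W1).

root op #2, invoked 3: fresh clock plus W1's own tick → (0, 1)
root op #1, invoked 1: fresh clock plus W0's own tick → (1, 0)
#3, invoked 5, takes VC(#2)=(0, 1) under max, adds 1 for W1 → (0, 2)
#4, invoked 6, takes VC(#1)=(1, 0), VC(#2)=(0, 1) under max, adds 1 for W0 → (2, 1)
target: VC(#4) = (2, 1)

(2, 1)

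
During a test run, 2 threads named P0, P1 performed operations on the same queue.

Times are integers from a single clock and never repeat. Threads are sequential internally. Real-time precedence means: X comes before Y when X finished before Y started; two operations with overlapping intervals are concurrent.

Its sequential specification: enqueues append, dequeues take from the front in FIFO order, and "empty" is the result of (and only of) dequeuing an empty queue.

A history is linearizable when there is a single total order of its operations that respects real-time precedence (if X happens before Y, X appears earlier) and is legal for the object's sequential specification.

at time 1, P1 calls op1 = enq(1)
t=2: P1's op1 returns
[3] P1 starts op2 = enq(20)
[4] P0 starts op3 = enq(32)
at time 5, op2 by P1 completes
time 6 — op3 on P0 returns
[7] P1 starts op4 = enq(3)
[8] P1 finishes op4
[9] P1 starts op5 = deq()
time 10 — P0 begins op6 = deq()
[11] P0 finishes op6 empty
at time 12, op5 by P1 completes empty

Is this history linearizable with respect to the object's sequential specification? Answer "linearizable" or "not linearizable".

prefix check: 1..10 passes, 1..11 fails once op6's time-11 response joins
every one of the 2 real-time-consistent orders over 5 completed queue ops fails the sequential spec
including or dropping the 1 pending operation (op5) in any combination fails
one such order, op1, op2, op3, op4, op6 (pending dropped), breaks at step 5 where op6 deq() → empty is illegal
one such order, op1, op3, op2, op4, op6 (pending dropped), breaks at step 5 where op6 deq() → empty is illegal

not linearizable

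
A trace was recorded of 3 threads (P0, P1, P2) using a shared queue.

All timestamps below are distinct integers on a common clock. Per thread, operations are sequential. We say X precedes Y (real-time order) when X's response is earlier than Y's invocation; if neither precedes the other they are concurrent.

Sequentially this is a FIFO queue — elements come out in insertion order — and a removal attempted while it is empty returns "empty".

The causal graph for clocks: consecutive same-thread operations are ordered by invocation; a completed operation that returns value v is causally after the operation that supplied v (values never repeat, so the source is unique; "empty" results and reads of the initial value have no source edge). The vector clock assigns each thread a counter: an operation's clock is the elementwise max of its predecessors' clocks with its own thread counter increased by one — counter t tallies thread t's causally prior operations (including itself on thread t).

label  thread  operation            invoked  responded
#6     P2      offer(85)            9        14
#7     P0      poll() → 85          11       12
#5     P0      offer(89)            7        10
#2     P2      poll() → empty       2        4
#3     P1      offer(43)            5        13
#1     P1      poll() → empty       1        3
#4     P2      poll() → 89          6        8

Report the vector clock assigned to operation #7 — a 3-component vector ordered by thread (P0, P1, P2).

no predecessors for #2 (invoked 2): P2 increments from zero → (0, 0, 1)
no predecessors for #1 (invoked 1): P1 increments from zero → (0, 1, 0)
no predecessors for #5 (invoked 7): P0 increments from zero → (1, 0, 0)
#3, invoked 5, takes VC(#1)=(0, 1, 0) under max, adds 1 for P1 → (0, 2, 0)
#4, invoked 6, takes VC(#2)=(0, 0, 1), VC(#5)=(1, 0, 0) under max, adds 1 for P2 → (1, 0, 2)
#6, invoked 9, takes VC(#4)=(1, 0, 2) under max, adds 1 for P2 → (1, 0, 3)
#7, invoked 11, takes VC(#5)=(1, 0, 0), VC(#6)=(1, 0, 3) under max, adds 1 for P0 → (2, 0, 3)
target: VC(#7) = (2, 0, 3)

(2, 0, 3)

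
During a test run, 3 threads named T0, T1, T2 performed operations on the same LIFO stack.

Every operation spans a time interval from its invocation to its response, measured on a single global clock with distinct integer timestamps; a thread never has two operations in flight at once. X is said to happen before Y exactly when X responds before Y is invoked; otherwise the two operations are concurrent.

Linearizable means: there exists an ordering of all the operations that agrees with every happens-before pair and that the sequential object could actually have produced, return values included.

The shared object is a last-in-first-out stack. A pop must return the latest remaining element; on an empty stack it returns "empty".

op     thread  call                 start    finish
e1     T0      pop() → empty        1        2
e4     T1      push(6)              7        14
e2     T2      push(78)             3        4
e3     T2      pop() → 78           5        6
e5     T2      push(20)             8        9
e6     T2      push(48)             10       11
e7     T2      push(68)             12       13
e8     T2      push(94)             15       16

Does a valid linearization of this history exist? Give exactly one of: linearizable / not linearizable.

witness order: e1, e2, e3, e4, e5, e6, e7, e8
after step 1 (e1 pop() → empty): stack <>
after step 2 (e2 push(78)): stack <78>
after step 3 (e3 pop() → 78): stack <>
after step 4 (e4 push(6)): stack <6>
after step 5 (e5 push(20)): stack <6,20>
after step 6 (e6 push(48)): stack <6,20,48>
after step 7 (e7 push(68)): stack <6,20,48,68>
after step 8 (e8 push(94)): stack <6,20,48,68,94>

linearizable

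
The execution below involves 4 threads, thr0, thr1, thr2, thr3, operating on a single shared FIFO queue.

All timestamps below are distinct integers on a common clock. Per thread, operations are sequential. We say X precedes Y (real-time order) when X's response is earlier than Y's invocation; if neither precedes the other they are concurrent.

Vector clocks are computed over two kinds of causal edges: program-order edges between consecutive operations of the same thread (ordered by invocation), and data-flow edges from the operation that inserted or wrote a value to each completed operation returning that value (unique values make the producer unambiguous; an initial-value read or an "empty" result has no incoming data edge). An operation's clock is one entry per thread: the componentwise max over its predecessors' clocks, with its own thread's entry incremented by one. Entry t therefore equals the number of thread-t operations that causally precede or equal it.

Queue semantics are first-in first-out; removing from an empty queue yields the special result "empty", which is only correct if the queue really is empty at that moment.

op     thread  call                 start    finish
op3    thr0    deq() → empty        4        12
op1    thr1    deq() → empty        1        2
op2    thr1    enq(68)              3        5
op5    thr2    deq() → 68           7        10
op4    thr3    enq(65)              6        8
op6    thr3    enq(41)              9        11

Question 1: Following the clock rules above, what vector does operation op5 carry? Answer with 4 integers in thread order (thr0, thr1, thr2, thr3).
(0, 2, 1, 0)

op4, invoked 6, has no incoming edges; only thr3's bump applies → (0, 0, 0, 1)
op1, invoked 1, has no incoming edges; only thr1's bump applies → (0, 1, 0, 0)
op3, invoked 4, has no incoming edges; only thr0's bump applies → (1, 0, 0, 0)
from VC(op4)=(0, 0, 0, 1), op6 (invoked 9) maxes components and bumps thr3 → (0, 0, 0, 2)
from VC(op1)=(0, 1, 0, 0), op2 (invoked 3) maxes components and bumps thr1 → (0, 2, 0, 0)
from VC(op2)=(0, 2, 0, 0), op5 (invoked 7) maxes components and bumps thr2 → (0, 2, 1, 0)
target: VC(op5) = (0, 2, 1, 0)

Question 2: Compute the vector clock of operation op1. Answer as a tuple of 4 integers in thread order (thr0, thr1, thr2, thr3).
(0, 1, 0, 0)

root op op4, invoked 6: fresh clock plus thr3's own tick → (0, 0, 0, 1)
root op op1, invoked 1: fresh clock plus thr1's own tick → (0, 1, 0, 0)
root op op3, invoked 4: fresh clock plus thr0's own tick → (1, 0, 0, 0)
merge at op6 (invoked 9): VC(op4)=(0, 0, 0, 1), own-thread bump on thr3 → (0, 0, 0, 2)
merge at op2 (invoked 3): VC(op1)=(0, 1, 0, 0), own-thread bump on thr1 → (0, 2, 0, 0)
merge at op5 (invoked 7): VC(op2)=(0, 2, 0, 0), own-thread bump on thr2 → (0, 2, 1, 0)
target: VC(op1) = (0, 1, 0, 0)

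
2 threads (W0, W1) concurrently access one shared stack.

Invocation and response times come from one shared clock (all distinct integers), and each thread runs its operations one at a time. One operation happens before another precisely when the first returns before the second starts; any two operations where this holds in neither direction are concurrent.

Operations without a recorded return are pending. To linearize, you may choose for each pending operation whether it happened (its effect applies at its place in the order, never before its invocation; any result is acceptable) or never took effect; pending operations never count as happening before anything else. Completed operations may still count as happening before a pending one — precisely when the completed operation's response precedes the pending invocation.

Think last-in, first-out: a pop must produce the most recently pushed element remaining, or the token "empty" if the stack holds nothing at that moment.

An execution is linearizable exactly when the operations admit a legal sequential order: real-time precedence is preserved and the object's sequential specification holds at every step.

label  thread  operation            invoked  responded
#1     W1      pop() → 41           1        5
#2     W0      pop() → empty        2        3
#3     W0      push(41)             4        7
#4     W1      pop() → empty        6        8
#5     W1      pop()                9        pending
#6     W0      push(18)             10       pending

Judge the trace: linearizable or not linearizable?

linearizable

witness order: #2, #3, #1, #4
1. #2 pop() → empty, leaving stack <>
2. #3 push(41), leaving stack <41>
3. #1 pop() → 41, leaving stack <>
4. #4 pop() → empty, leaving stack <>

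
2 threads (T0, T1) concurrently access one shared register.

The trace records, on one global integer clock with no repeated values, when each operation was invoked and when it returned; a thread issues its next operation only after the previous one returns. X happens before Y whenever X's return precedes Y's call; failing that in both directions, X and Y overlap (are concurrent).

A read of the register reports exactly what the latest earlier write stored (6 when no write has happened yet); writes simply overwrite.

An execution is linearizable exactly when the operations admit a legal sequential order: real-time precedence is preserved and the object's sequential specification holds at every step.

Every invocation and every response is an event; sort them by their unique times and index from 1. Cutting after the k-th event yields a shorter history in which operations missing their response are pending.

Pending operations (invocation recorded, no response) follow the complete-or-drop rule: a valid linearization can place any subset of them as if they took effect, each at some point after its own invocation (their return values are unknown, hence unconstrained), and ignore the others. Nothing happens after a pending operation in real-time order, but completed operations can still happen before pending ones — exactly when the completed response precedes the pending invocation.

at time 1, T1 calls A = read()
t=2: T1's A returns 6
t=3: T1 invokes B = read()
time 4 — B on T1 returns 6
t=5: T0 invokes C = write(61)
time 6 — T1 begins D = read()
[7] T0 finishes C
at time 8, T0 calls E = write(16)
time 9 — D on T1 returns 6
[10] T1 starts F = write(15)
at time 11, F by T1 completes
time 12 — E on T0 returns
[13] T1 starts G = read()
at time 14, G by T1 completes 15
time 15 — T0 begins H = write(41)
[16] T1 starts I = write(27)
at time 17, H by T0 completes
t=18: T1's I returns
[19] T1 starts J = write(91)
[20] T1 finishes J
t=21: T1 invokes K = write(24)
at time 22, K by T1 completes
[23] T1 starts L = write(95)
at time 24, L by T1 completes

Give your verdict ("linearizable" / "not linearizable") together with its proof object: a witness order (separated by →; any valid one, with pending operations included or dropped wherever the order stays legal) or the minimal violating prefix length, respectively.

after step 1 (A read() → 6): value 6
after step 2 (B read() → 6): value 6
after step 3 (D read() → 6): value 6
after step 4 (C write(61)): value 61
after step 5 (E write(16)): value 16
after step 6 (F write(15)): value 15
after step 7 (G read() → 15): value 15
after step 8 (H write(41)): value 41
after step 9 (I write(27)): value 27
after step 10 (J write(91)): value 91
after step 11 (K write(24)): value 24
after step 12 (L write(95)): value 95

linearizable — witness: A → B → D → C → E → F → G → H → I → J → K → L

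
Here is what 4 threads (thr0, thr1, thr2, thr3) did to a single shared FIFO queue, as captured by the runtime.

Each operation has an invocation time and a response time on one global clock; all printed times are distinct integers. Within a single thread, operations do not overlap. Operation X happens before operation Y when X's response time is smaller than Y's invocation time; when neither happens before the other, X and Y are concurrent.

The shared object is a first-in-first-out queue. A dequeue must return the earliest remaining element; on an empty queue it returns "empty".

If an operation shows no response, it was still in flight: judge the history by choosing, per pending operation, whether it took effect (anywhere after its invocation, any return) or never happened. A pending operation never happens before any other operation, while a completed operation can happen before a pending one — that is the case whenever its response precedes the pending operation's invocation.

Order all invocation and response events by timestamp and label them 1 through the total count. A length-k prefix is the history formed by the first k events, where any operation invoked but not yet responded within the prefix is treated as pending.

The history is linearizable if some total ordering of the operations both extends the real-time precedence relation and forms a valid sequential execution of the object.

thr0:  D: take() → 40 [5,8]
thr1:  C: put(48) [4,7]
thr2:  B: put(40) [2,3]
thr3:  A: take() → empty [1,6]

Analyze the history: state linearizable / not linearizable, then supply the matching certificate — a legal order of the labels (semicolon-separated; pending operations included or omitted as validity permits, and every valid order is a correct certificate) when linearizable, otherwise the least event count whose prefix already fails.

after step 1 (A take() → empty): queue <>
after step 2 (B put(40)): queue <40>
after step 3 (C put(48)): queue <40,48>
after step 4 (D take() → 40): queue <48>

linearizable — witness: A; B; C; D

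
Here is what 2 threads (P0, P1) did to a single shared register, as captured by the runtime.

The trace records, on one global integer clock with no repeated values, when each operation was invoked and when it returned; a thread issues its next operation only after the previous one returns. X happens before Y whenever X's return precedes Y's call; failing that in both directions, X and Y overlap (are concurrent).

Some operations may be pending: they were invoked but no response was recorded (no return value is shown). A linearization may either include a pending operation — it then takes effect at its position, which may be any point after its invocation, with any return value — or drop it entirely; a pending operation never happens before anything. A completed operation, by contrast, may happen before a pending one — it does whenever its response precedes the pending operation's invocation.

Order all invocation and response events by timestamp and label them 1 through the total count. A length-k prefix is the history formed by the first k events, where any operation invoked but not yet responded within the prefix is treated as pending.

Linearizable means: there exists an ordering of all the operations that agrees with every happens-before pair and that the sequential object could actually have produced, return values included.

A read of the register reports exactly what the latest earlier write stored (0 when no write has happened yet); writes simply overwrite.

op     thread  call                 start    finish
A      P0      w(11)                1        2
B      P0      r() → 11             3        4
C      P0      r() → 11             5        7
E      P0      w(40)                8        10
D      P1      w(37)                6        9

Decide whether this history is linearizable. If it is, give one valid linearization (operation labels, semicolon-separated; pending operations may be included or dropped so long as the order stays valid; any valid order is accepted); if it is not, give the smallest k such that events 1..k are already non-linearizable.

step 1: A w(11) — value 11
step 2: B r() → 11 — value 11
step 3: C r() → 11 — value 11
step 4: D w(37) — value 37
step 5: E w(40) — value 40

linearizable — witness: A; B; C; D; E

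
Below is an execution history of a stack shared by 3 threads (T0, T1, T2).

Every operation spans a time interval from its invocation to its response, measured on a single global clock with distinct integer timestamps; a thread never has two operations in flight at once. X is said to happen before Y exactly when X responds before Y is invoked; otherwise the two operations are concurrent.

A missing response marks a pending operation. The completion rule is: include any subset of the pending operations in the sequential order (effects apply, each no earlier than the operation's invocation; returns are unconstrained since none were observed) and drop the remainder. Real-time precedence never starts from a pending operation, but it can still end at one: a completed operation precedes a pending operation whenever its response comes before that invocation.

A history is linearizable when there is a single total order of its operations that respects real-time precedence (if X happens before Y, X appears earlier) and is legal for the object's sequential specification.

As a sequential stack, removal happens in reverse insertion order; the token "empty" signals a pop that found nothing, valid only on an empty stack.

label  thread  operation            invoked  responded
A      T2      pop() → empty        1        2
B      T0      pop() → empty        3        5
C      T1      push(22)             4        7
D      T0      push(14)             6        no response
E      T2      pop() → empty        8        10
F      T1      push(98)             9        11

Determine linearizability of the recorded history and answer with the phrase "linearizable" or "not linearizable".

already the first 10 events (up to E's response at time 10) admit no linearization; the first 9 still do
all 2 real-time-respecting orders fail — 4 completed stack operations, no legal replay
every completion of the 2 pending operations (D, F) was checked; none linearizes
one such order, A, B, C, E (pending dropped), breaks at step 4 where E pop() → empty is illegal
one such order, A, C, B, E (pending dropped), breaks at step 3 where B pop() → empty is illegal

not linearizable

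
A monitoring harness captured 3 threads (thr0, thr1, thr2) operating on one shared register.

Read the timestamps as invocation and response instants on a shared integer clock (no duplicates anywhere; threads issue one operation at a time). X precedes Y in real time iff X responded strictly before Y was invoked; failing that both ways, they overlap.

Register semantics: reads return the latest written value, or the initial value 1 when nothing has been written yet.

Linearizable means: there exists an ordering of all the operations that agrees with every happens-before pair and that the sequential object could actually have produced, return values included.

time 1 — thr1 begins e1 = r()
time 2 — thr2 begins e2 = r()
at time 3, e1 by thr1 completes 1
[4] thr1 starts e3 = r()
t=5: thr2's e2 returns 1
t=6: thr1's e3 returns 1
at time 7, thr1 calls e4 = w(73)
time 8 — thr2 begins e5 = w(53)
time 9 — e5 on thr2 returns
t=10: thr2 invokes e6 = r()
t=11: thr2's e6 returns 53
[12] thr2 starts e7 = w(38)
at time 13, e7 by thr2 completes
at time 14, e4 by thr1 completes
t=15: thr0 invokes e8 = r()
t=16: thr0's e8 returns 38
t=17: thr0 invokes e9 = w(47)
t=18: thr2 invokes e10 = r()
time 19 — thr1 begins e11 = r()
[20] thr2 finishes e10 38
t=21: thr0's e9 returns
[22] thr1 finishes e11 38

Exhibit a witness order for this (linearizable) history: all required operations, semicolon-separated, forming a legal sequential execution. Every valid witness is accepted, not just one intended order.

e1; e2; e3; e4; e5; e6; e7; e8; e10; e11; e9

step 1: e1 r() → 1 — value 1
step 2: e2 r() → 1 — value 1
step 3: e3 r() → 1 — value 1
step 4: e4 w(73) — value 73
step 5: e5 w(53) — value 53
step 6: e6 r() → 53 — value 53
step 7: e7 w(38) — value 38
step 8: e8 r() → 38 — value 38
step 9: e10 r() → 38 — value 38
step 10: e11 r() → 38 — value 38
step 11: e9 w(47) — value 47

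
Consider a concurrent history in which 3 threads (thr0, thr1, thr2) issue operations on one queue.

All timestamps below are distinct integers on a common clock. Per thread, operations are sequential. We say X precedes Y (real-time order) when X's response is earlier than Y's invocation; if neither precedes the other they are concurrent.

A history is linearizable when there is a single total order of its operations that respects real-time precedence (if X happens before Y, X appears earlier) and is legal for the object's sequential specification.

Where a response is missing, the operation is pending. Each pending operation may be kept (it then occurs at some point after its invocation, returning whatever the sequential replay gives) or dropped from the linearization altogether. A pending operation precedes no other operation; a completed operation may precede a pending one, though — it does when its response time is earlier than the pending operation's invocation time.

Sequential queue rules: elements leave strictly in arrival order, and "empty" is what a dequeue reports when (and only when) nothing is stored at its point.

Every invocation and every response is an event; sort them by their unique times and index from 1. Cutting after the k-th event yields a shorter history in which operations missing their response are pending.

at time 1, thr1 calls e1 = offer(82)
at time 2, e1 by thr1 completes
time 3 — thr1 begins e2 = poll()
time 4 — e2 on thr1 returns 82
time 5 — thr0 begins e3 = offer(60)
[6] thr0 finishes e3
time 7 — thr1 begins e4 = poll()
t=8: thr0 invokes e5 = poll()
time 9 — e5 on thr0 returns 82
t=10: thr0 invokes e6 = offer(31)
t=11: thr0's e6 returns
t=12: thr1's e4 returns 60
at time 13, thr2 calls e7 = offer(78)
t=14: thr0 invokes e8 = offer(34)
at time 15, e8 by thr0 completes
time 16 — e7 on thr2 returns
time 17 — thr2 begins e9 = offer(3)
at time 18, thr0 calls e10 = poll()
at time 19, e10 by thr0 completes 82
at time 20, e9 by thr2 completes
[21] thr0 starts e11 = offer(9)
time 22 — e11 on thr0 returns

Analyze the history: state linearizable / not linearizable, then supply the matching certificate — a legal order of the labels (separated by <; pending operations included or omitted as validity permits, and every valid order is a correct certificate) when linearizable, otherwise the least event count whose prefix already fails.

not linearizable — minimal violating prefix: 9 events

cut after 8 events: linearizable; cut after 9 events (e5 responds, time 9): not linearizable
one real-time candidate order over the 4 completed operations — the queue replay rejects it
no completion choice of the 1 pending operation (e4) rescues it — every subset was tried
e.g. e1, e2, e3, e5 (pending dropped): illegal at step 4, since e5 poll() → 82 cannot apply there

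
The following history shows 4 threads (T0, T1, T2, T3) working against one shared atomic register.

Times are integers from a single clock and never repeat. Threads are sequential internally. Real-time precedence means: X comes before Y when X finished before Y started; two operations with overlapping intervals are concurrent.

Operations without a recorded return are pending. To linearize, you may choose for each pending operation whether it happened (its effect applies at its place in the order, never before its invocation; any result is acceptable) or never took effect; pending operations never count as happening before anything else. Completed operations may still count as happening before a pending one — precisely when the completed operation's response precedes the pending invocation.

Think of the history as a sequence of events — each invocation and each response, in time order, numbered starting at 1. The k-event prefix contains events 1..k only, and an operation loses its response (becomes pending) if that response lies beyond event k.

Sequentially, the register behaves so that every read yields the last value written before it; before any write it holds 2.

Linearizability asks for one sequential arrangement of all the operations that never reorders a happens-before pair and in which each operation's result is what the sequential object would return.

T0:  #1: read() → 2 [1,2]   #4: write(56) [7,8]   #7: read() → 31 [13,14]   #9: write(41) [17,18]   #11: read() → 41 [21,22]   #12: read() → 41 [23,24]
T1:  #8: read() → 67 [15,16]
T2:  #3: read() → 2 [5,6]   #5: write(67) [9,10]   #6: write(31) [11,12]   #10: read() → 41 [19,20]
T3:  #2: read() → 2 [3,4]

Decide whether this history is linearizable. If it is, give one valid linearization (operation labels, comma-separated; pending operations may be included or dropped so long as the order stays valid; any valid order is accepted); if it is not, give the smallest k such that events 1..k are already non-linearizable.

not linearizable — minimal violating prefix: 16 events

cut after 15 events: linearizable; cut after 16 events (#8 responds, time 16): not linearizable
one real-time candidate order over the 8 completed operations — the atomic register replay rejects it
one such order, #1, #2, #3, #4, #5, #6, #7, #8, breaks at step 8 where #8 read() → 67 is illegal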